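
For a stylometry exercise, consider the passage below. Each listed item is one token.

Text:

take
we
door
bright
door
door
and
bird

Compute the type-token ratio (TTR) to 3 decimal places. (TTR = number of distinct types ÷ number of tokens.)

N = 8 tokens, V = 6 types.
TTR = V / N = 6 / 8 = 0.750

0.750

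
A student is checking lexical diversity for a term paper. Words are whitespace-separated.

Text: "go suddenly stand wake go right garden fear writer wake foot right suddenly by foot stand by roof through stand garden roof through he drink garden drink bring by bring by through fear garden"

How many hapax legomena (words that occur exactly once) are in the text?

2

Frequencies: garden:4, by:4, stand:3, through:3, go:2, suddenly:2, wake:2, right:2, fear:2, foot:2, roof:2, drink:2, bring:2, writer:1, he:1
Hapax (freq=1): he, writer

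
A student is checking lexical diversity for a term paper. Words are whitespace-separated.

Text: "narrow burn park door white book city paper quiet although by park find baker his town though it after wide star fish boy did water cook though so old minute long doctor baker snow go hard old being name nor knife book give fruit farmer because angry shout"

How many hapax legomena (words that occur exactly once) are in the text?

Frequencies: park:2, book:2, baker:2, though:2, old:2, narrow:1, burn:1, door:1, white:1, city:1, paper:1, quiet:1, although:1, by:1, find:1, his:1, town:1, it:1, after:1, wide:1, … (23 more, each freq 1)
Hapax (freq=1): after, although, angry, because, being, boy, burn, by, city, cook, did, doctor, door, farmer, find, fish, fruit, give, go, hard, his, it, knife, long, minute, name, narrow, nor, paper, quiet, shout, snow, so, star, town, water, white, wide

38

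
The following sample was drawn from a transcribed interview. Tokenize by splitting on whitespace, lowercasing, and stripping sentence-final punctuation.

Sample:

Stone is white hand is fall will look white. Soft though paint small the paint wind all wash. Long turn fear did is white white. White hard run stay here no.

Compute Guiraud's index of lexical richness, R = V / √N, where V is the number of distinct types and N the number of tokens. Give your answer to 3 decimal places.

4.311

N = 31, V = 24.
√N = 5.567764
R = 24 / 5.567764 = 4.311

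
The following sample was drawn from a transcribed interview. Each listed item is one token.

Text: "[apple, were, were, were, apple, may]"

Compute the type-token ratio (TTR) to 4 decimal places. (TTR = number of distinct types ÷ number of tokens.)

N = 6 tokens, V = 3 types.
TTR = V / N = 3 / 6 = 0.5000

0.5000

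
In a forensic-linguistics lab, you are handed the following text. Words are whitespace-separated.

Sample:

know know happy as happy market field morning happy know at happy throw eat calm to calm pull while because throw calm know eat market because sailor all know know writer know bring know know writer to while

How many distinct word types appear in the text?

Distinct types: {all, as, at, because, bring, calm, eat, field, happy, know, market, morning, pull, sailor, throw, to, while, writer}
V = 18

18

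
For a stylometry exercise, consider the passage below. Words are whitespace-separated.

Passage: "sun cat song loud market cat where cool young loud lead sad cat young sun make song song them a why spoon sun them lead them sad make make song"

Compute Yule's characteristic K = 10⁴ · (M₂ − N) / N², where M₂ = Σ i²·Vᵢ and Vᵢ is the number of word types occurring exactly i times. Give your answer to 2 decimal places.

Frequencies: song:4, sun:3, cat:3, make:3, them:3, loud:2, young:2, lead:2, sad:2, market:1, where:1, cool:1, a:1, why:1, spoon:1
N = 30. Frequency spectrum: V_1=6, V_2=4, V_3=4, V_4=1
M₂ = 1²·6 + 2²·4 + 3²·4 + 4²·1 = 74
K = 10000 × (74 − 30) / 30² = 488.89

488.89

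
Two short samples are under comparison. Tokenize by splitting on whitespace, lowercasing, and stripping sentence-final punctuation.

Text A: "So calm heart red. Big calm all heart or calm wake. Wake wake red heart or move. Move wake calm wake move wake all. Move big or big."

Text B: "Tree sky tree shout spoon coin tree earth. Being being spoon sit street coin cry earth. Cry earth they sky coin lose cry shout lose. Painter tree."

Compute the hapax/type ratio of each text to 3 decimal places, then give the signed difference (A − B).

-0.197

A: hapax=1, V=9, ratio=0.111
B: hapax=4, V=13, ratio=0.308
Difference = 0.111 − 0.308 = -0.197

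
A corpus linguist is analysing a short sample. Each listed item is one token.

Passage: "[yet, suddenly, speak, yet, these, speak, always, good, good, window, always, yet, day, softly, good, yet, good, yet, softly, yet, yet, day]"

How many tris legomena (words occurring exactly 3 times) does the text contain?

Frequencies: yet:7, good:4, speak:2, always:2, day:2, softly:2, suddenly:1, these:1, window:1
Words with frequency 3: (none)

0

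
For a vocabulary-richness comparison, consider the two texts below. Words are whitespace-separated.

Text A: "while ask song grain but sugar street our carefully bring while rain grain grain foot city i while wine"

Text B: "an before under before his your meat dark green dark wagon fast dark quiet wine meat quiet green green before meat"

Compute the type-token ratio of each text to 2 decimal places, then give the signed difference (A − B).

0.22

TTR(A) = 15/19 = 0.79
TTR(B) = 12/21 = 0.57
Difference = 0.79 − 0.57 = 0.22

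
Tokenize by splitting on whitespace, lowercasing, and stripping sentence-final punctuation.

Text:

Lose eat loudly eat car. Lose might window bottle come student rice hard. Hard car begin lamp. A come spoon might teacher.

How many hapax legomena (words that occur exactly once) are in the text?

Frequencies: lose:2, eat:2, car:2, might:2, come:2, hard:2, loudly:1, window:1, bottle:1, student:1, rice:1, begin:1, lamp:1, a:1, spoon:1, teacher:1
Hapax (freq=1): a, begin, bottle, lamp, loudly, rice, spoon, student, teacher, window

10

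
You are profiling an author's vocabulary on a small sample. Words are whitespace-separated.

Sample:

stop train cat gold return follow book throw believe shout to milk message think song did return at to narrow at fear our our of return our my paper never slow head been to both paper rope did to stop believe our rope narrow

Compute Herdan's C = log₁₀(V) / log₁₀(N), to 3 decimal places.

N = 44, V = 29.
log₁₀(V) = 1.462398, log₁₀(N) = 1.643453
C = 1.462398 / 1.643453 = 0.890

0.890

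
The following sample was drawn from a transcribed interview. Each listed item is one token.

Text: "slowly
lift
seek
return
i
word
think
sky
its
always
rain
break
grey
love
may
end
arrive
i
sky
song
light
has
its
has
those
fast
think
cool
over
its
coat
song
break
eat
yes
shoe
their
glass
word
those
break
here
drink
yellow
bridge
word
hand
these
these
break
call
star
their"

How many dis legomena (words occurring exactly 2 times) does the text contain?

Frequencies: break:4, word:3, its:3, i:2, think:2, sky:2, song:2, has:2, those:2, their:2, these:2, slowly:1, lift:1, seek:1, return:1, always:1, rain:1, grey:1, love:1, may:1, … (18 more, each freq 1)
Words with frequency 2: has, i, sky, song, their, these, think, those

8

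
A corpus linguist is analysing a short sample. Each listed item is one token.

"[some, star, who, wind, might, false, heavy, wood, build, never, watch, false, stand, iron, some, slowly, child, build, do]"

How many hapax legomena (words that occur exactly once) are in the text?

13

Frequencies: some:2, false:2, build:2, star:1, who:1, wind:1, might:1, heavy:1, wood:1, never:1, watch:1, stand:1, iron:1, slowly:1, child:1, do:1
Hapax (freq=1): child, do, heavy, iron, might, never, slowly, stand, star, watch, who, wind, wood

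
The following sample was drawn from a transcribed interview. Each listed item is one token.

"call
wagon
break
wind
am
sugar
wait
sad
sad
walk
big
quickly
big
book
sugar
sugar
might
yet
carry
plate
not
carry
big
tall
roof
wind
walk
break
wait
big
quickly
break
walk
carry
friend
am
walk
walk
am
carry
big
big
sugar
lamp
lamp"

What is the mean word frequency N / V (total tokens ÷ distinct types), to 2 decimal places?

2.14

N = 45 tokens, V = 21 types.
Mean frequency = N / V = 45 / 21 = 2.14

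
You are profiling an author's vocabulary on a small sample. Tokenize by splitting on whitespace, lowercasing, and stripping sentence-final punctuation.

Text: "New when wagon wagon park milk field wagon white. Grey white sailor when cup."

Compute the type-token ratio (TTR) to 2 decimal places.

0.71

N = 14 tokens, V = 10 types.
TTR = V / N = 10 / 14 = 0.71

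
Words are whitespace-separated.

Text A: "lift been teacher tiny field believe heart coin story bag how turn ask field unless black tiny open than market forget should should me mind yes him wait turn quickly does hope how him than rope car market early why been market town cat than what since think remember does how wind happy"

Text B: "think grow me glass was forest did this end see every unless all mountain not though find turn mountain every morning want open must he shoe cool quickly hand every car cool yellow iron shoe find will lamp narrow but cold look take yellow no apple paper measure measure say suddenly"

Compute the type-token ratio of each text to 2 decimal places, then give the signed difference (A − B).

TTR(A) = 40/53 = 0.75
TTR(B) = 43/51 = 0.84
Difference = 0.75 − 0.84 = -0.09

-0.09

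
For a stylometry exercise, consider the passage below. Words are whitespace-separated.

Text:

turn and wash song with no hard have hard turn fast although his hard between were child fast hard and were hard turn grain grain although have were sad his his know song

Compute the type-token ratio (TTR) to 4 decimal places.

N = 33 tokens, V = 17 types.
TTR = V / N = 17 / 33 = 0.5152

0.5152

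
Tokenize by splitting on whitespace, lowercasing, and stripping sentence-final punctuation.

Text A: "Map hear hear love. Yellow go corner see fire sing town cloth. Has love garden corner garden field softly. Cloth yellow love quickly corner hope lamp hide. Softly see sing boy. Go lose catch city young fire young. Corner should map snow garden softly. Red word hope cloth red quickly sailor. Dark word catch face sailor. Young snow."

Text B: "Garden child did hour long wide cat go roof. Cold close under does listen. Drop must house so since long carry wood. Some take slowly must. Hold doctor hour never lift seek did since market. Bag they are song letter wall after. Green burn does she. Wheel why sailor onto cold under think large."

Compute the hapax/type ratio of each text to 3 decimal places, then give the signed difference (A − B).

-0.471

A: hapax=11, V=31, ratio=0.355
B: hapax=38, V=46, ratio=0.826
Difference = 0.355 − 0.826 = -0.471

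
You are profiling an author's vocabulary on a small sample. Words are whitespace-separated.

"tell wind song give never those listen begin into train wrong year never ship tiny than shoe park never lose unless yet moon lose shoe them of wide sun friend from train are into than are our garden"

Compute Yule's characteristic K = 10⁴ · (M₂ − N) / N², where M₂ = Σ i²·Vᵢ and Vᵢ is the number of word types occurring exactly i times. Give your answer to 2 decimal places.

Frequencies: never:3, into:2, train:2, than:2, shoe:2, lose:2, are:2, tell:1, wind:1, song:1, give:1, those:1, listen:1, begin:1, wrong:1, year:1, ship:1, tiny:1, park:1, unless:1, … (10 more, each freq 1)
N = 38. Frequency spectrum: V_1=23, V_2=6, V_3=1
M₂ = 1²·23 + 2²·6 + 3²·1 = 56
K = 10000 × (56 − 38) / 38² = 124.65

124.65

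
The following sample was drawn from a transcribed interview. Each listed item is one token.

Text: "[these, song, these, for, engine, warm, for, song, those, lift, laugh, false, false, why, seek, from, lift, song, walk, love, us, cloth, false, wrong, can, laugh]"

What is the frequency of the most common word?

Frequencies: song:3, false:3, these:2, for:2, lift:2, laugh:2, engine:1, warm:1, those:1, why:1, seek:1, from:1, walk:1, love:1, us:1, cloth:1, wrong:1, can:1
Most common: 'song' with frequency 3.

3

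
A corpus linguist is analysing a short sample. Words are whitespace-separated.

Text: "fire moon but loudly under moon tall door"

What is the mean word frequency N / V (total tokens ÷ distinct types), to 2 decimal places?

N = 8 tokens, V = 7 types.
Mean frequency = N / V = 8 / 7 = 1.14

1.14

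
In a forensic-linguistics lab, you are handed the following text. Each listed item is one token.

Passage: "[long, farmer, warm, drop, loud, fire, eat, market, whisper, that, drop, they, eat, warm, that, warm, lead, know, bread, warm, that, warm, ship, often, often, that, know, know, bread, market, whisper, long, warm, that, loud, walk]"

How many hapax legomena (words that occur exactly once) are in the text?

Frequencies: warm:6, that:5, know:3, long:2, drop:2, loud:2, eat:2, market:2, whisper:2, bread:2, often:2, farmer:1, fire:1, they:1, lead:1, ship:1, walk:1
Hapax (freq=1): farmer, fire, lead, ship, they, walk

6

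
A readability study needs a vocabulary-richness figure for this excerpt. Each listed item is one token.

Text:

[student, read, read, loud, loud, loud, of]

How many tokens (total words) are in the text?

Tokens: student, read, read, loud, loud, loud, of
N = 7

7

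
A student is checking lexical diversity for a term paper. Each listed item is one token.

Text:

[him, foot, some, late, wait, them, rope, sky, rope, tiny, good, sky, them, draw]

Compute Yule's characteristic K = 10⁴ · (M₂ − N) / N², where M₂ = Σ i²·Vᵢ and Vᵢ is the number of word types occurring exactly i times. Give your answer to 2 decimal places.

306.12

Frequencies: them:2, rope:2, sky:2, him:1, foot:1, some:1, late:1, wait:1, tiny:1, good:1, draw:1
N = 14. Frequency spectrum: V_1=8, V_2=3
M₂ = 1²·8 + 2²·3 = 20
K = 10000 × (20 − 14) / 14² = 306.12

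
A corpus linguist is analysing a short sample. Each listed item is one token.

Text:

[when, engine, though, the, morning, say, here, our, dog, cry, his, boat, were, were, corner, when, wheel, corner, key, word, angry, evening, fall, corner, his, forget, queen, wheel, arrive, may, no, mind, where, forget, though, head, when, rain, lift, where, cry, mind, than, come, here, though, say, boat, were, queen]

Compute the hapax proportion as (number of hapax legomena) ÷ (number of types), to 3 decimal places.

0.563

Frequencies: when:3, though:3, were:3, corner:3, say:2, here:2, cry:2, his:2, boat:2, wheel:2, forget:2, queen:2, mind:2, where:2, engine:1, the:1, morning:1, our:1, dog:1, key:1, … (12 more, each freq 1)
Hapax count = 18; type count = 32.
Ratio = 18 / 32 = 0.563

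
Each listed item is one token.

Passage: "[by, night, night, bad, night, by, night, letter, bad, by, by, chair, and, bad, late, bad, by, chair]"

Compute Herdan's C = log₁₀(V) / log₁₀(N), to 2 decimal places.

0.67

N = 18, V = 7.
log₁₀(V) = 0.845098, log₁₀(N) = 1.255273
C = 0.845098 / 1.255273 = 0.67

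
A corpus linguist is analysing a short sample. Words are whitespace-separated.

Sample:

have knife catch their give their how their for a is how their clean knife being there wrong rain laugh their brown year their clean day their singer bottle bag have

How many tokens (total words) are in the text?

31

Tokens: have, knife, catch, their, give, their, how, their, for, a, is, how, their, clean, knife, being, there, wrong, rain, laugh, their, brown, year, their, clean, day, their, singer, bottle, bag, have
N = 31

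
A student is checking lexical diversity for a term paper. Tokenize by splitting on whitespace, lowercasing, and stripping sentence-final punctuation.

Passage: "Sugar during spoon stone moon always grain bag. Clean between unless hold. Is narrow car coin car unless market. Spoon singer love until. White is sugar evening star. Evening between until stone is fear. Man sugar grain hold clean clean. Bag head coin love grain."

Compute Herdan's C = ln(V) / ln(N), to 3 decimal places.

0.856

N = 45, V = 26.
ln(V) = 3.258097, ln(N) = 3.806662
C = 3.258097 / 3.806662 = 0.856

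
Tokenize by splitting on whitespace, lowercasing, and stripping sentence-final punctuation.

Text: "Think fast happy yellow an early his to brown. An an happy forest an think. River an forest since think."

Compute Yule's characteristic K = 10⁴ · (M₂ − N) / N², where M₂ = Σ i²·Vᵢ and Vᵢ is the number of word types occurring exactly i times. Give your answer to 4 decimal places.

Frequencies: an:5, think:3, happy:2, forest:2, fast:1, yellow:1, early:1, his:1, to:1, brown:1, river:1, since:1
N = 20. Frequency spectrum: V_1=8, V_2=2, V_3=1, V_5=1
M₂ = 1²·8 + 2²·2 + 3²·1 + 5²·1 = 50
K = 10000 × (50 − 20) / 20² = 750.0000

750.0000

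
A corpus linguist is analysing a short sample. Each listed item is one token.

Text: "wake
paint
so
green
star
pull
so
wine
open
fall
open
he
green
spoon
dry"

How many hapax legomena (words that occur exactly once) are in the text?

Frequencies: so:2, green:2, open:2, wake:1, paint:1, star:1, pull:1, wine:1, fall:1, he:1, spoon:1, dry:1
Hapax (freq=1): dry, fall, he, paint, pull, spoon, star, wake, wine

9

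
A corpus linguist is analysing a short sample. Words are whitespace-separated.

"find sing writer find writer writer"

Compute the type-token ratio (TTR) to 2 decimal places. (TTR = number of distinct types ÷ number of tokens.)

0.50

N = 6 tokens, V = 3 types.
TTR = V / N = 3 / 6 = 0.50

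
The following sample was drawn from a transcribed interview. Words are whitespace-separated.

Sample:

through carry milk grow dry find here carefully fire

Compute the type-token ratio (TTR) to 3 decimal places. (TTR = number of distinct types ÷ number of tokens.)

N = 9 tokens, V = 9 types.
TTR = V / N = 9 / 9 = 1.000

1.000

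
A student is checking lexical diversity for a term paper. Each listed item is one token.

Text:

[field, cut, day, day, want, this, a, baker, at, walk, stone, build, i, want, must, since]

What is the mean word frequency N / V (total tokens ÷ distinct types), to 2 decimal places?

1.14

N = 16 tokens, V = 14 types.
Mean frequency = N / V = 16 / 14 = 1.14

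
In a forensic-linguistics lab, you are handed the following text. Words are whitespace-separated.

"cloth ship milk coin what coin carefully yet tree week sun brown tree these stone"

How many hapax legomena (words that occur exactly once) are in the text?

Frequencies: coin:2, tree:2, cloth:1, ship:1, milk:1, what:1, carefully:1, yet:1, week:1, sun:1, brown:1, these:1, stone:1
Hapax (freq=1): brown, carefully, cloth, milk, ship, stone, sun, these, week, what, yet

11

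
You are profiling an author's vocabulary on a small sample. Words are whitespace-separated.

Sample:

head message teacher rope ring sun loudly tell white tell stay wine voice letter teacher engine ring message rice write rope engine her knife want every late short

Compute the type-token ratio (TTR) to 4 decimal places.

0.7857

N = 28 tokens, V = 22 types.
TTR = V / N = 22 / 28 = 0.7857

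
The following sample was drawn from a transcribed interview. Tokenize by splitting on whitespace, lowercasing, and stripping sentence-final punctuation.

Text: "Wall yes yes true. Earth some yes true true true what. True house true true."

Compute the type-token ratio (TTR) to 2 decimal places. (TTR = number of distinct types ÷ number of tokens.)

N = 15 tokens, V = 7 types.
TTR = V / N = 7 / 15 = 0.47

0.47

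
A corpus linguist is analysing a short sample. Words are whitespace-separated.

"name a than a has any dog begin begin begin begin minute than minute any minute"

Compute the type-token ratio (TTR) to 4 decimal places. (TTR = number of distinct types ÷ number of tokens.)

0.5000

N = 16 tokens, V = 8 types.
TTR = V / N = 8 / 16 = 0.5000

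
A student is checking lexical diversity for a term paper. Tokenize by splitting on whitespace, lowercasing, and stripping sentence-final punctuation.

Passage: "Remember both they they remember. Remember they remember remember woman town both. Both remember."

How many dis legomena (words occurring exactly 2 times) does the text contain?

0

Frequencies: remember:6, both:3, they:3, woman:1, town:1
Words with frequency 2: (none)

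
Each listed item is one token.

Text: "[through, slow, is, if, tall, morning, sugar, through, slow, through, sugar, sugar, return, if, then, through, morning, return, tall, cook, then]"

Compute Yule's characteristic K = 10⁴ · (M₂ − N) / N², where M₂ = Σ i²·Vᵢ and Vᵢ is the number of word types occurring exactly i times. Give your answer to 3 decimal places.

Frequencies: through:4, sugar:3, slow:2, if:2, tall:2, morning:2, return:2, then:2, is:1, cook:1
N = 21. Frequency spectrum: V_1=2, V_2=6, V_3=1, V_4=1
M₂ = 1²·2 + 2²·6 + 3²·1 + 4²·1 = 51
K = 10000 × (51 − 21) / 21² = 680.272

680.272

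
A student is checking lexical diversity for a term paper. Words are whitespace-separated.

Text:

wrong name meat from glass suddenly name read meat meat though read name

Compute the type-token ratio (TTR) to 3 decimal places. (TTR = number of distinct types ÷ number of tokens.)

N = 13 tokens, V = 8 types.
TTR = V / N = 8 / 13 = 0.615

0.615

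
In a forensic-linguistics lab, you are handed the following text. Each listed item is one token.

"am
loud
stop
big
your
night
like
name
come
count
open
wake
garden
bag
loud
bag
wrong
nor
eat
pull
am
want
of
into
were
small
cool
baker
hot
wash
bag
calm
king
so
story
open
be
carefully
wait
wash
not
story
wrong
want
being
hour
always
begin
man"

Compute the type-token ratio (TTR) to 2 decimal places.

N = 49 tokens, V = 40 types.
TTR = V / N = 40 / 49 = 0.82

0.82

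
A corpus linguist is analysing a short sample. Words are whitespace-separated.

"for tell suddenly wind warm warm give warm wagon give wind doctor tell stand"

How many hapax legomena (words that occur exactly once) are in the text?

Frequencies: warm:3, tell:2, wind:2, give:2, for:1, suddenly:1, wagon:1, doctor:1, stand:1
Hapax (freq=1): doctor, for, stand, suddenly, wagon

5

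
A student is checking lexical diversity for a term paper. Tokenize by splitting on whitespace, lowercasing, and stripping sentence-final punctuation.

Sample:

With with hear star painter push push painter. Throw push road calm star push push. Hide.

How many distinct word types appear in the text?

Distinct types: {calm, hear, hide, painter, push, road, star, throw, with}
V = 9

9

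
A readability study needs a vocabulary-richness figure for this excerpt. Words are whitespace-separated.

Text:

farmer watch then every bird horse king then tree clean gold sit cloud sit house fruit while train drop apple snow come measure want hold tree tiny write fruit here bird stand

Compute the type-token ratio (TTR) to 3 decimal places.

0.844

N = 32 tokens, V = 27 types.
TTR = V / N = 27 / 32 = 0.844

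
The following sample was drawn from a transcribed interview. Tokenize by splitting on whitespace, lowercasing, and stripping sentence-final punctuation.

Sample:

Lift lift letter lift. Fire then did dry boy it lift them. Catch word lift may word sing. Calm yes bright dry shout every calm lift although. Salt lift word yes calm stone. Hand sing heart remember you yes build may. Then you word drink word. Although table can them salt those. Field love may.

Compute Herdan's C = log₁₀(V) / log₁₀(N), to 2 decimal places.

0.86

N = 55, V = 32.
log₁₀(V) = 1.505150, log₁₀(N) = 1.740363
C = 1.505150 / 1.740363 = 0.86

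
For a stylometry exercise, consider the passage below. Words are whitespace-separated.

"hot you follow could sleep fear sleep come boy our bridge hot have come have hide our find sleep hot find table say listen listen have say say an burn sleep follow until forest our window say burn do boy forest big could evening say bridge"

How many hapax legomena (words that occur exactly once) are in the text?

10

Frequencies: say:5, sleep:4, hot:3, our:3, have:3, follow:2, could:2, come:2, boy:2, bridge:2, find:2, listen:2, burn:2, forest:2, you:1, fear:1, hide:1, table:1, an:1, until:1, … (4 more, each freq 1)
Hapax (freq=1): an, big, do, evening, fear, hide, table, until, window, you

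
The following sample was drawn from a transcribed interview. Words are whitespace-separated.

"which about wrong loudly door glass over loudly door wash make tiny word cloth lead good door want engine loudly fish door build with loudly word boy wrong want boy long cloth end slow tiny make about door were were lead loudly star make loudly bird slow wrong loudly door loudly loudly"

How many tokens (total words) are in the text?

Tokens: which, about, wrong, loudly, door, glass, over, loudly, door, wash, make, tiny, word, cloth, lead, good, door, want, engine, loudly, fish, door, build, with, loudly, word, boy, wrong, want, boy, long, cloth, end, slow, tiny, make, about, door, were, were, lead, loudly, star, make, loudly, bird, slow, wrong, loudly, door, loudly, loudly
N = 52

52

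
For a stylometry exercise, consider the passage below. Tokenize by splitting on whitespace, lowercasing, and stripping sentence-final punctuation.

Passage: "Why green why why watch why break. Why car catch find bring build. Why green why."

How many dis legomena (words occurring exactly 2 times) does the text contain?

Frequencies: why:7, green:2, watch:1, break:1, car:1, catch:1, find:1, bring:1, build:1
Words with frequency 2: green

1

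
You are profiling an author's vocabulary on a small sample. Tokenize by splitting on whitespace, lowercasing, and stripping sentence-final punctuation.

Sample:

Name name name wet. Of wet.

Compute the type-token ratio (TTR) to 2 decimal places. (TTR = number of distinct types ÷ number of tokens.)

0.50

N = 6 tokens, V = 3 types.
TTR = V / N = 3 / 6 = 0.50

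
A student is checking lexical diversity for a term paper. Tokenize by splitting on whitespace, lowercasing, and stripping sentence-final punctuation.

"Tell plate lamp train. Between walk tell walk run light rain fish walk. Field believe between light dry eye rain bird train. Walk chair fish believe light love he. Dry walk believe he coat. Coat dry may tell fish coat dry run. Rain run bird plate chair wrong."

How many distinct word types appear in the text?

Distinct types: {believe, between, bird, chair, coat, dry, eye, field, fish, he, lamp, light, love, may, plate, rain, run, tell, train, walk, wrong}
V = 21

21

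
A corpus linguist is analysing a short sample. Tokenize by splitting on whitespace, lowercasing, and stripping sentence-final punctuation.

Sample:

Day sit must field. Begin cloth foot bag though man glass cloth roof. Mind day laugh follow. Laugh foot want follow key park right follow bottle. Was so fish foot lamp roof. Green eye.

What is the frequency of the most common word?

3

Frequencies: foot:3, follow:3, day:2, cloth:2, roof:2, laugh:2, sit:1, must:1, field:1, begin:1, bag:1, though:1, man:1, glass:1, mind:1, want:1, key:1, park:1, right:1, bottle:1, … (6 more, each freq 1)
Most common: 'foot' with frequency 3.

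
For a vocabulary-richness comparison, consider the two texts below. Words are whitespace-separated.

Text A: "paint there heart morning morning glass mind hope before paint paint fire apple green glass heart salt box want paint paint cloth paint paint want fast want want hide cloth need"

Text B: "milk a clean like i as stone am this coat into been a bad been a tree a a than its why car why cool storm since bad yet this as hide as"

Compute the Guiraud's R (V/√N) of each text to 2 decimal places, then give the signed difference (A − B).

A: V=18, N=31, R=3.23
B: V=23, N=33, R=4.00
Difference = 3.23 − 4.00 = -0.77

-0.77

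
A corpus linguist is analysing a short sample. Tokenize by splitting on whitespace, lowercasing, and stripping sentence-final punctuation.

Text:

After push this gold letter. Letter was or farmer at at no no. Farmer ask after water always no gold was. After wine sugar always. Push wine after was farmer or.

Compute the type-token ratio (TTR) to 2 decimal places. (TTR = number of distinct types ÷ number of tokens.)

0.48

N = 31 tokens, V = 15 types.
TTR = V / N = 15 / 31 = 0.48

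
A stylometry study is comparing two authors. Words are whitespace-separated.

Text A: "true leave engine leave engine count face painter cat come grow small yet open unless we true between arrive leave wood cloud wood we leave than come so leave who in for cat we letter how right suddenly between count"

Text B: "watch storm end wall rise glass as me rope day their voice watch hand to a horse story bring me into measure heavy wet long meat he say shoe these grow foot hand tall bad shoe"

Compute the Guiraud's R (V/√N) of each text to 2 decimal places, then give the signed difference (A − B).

A: V=27, N=40, R=4.27
B: V=32, N=36, R=5.33
Difference = 4.27 − 5.33 = -1.06

-1.06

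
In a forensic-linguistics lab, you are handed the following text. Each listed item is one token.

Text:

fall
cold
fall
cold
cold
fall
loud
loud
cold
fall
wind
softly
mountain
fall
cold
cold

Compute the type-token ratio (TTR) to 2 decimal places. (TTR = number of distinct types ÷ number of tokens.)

N = 16 tokens, V = 6 types.
TTR = V / N = 6 / 16 = 0.38

0.38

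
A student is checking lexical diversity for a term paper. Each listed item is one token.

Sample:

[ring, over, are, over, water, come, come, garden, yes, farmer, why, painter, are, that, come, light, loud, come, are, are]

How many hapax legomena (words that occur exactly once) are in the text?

10

Frequencies: are:4, come:4, over:2, ring:1, water:1, garden:1, yes:1, farmer:1, why:1, painter:1, that:1, light:1, loud:1
Hapax (freq=1): farmer, garden, light, loud, painter, ring, that, water, why, yes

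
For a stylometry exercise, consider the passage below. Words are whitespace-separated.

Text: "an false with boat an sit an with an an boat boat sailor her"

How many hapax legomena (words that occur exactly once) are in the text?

4

Frequencies: an:5, boat:3, with:2, false:1, sit:1, sailor:1, her:1
Hapax (freq=1): false, her, sailor, sit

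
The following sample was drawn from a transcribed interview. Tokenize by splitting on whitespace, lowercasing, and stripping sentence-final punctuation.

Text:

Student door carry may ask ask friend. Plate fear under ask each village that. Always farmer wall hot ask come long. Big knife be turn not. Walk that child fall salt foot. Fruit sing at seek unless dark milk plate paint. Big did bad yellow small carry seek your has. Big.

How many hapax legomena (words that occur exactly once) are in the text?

36

Frequencies: ask:4, big:3, carry:2, plate:2, that:2, seek:2, student:1, door:1, may:1, friend:1, fear:1, under:1, each:1, village:1, always:1, farmer:1, wall:1, hot:1, come:1, long:1, … (22 more, each freq 1)
Hapax (freq=1): always, at, bad, be, child, come, dark, did, door, each, fall, farmer, fear, foot, friend, fruit, has, hot, knife, long, may, milk, not, paint, salt, sing, small, student, turn, under, unless, village, walk, wall, yellow, your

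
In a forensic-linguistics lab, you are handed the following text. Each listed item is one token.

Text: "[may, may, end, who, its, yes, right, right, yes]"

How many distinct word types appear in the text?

Distinct types: {end, its, may, right, who, yes}
V = 6

6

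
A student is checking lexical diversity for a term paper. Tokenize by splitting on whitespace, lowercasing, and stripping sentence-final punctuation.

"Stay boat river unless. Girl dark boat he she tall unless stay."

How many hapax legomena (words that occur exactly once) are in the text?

Frequencies: stay:2, boat:2, unless:2, river:1, girl:1, dark:1, he:1, she:1, tall:1
Hapax (freq=1): dark, girl, he, river, she, tall

6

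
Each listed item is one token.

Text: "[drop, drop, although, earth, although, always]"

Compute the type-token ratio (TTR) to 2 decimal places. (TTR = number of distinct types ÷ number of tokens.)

0.67

N = 6 tokens, V = 4 types.
TTR = V / N = 4 / 6 = 0.67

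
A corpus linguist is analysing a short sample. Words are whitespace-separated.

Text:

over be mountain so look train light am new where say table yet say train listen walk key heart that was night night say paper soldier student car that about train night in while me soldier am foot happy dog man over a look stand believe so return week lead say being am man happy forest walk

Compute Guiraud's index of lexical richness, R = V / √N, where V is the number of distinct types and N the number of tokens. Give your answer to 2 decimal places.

5.30

N = 57, V = 40.
√N = 7.549834
R = 40 / 7.549834 = 5.30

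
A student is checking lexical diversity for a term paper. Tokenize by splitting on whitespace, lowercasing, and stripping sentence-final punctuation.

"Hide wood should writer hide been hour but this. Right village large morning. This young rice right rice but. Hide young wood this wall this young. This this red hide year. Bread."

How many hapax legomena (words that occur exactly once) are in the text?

Frequencies: this:6, hide:4, young:3, wood:2, but:2, right:2, rice:2, should:1, writer:1, been:1, hour:1, village:1, large:1, morning:1, wall:1, red:1, year:1, bread:1
Hapax (freq=1): been, bread, hour, large, morning, red, should, village, wall, writer, year

11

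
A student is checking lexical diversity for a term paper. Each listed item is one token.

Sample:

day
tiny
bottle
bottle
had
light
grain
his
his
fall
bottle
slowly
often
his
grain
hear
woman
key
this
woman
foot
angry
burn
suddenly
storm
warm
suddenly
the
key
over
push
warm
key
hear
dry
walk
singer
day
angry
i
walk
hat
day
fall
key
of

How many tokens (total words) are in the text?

Tokens: day, tiny, bottle, bottle, had, light, grain, his, his, fall, bottle, slowly, often, his, grain, hear, woman, key, this, woman, foot, angry, burn, suddenly, storm, warm, suddenly, the, key, over, push, warm, key, hear, dry, walk, singer, day, angry, i, walk, hat, day, fall, key, of
N = 46

46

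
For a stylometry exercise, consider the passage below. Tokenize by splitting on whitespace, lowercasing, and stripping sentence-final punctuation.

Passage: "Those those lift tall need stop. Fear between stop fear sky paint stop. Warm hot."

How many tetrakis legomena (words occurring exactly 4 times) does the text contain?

0

Frequencies: stop:3, those:2, fear:2, lift:1, tall:1, need:1, between:1, sky:1, paint:1, warm:1, hot:1
Words with frequency 4: (none)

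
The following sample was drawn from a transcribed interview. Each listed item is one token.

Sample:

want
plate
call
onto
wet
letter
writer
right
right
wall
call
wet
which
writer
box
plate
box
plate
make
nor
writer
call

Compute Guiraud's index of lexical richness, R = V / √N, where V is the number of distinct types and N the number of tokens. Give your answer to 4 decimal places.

N = 22, V = 13.
√N = 4.690416
R = 13 / 4.690416 = 2.7716

2.7716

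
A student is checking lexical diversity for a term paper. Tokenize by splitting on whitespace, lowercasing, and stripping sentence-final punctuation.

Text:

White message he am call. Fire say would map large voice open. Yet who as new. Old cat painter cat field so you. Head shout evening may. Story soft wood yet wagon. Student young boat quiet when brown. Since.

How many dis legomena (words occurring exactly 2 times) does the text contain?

2

Frequencies: yet:2, cat:2, white:1, message:1, he:1, am:1, call:1, fire:1, say:1, would:1, map:1, large:1, voice:1, open:1, who:1, as:1, new:1, old:1, painter:1, field:1, … (17 more, each freq 1)
Words with frequency 2: cat, yet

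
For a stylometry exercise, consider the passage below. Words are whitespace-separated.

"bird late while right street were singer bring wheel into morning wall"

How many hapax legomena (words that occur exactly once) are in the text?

12

Frequencies: bird:1, late:1, while:1, right:1, street:1, were:1, singer:1, bring:1, wheel:1, into:1, morning:1, wall:1
Hapax (freq=1): bird, bring, into, late, morning, right, singer, street, wall, were, wheel, while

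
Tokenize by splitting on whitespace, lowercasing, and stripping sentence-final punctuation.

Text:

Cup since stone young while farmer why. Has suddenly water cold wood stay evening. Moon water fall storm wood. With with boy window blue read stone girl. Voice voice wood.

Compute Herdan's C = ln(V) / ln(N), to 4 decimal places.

N = 30, V = 24.
ln(V) = 3.178054, ln(N) = 3.401197
C = 3.178054 / 3.401197 = 0.9344

0.9344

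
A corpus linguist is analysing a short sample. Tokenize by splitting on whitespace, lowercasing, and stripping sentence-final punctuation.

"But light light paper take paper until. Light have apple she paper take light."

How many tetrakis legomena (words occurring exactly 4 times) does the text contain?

Frequencies: light:4, paper:3, take:2, but:1, until:1, have:1, apple:1, she:1
Words with frequency 4: light

1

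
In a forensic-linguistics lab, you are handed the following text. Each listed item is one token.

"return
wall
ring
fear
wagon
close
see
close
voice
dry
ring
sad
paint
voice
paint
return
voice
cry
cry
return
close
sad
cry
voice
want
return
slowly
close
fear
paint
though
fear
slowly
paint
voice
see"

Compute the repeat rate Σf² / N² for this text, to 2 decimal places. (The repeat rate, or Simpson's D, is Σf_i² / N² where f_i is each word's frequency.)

0.09

Frequencies: voice:5, return:4, close:4, paint:4, fear:3, cry:3, ring:2, see:2, sad:2, slowly:2, wall:1, wagon:1, dry:1, want:1, though:1
Σf² = 112; N² = 1296
Repeat rate = 112 / 1296 = 0.09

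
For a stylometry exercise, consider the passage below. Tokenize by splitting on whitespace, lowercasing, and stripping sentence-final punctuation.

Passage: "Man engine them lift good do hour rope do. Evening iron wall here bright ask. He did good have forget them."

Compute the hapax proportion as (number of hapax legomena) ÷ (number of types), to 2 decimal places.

0.83

Frequencies: them:2, good:2, do:2, man:1, engine:1, lift:1, hour:1, rope:1, evening:1, iron:1, wall:1, here:1, bright:1, ask:1, he:1, did:1, have:1, forget:1
Hapax count = 15; type count = 18.
Ratio = 15 / 18 = 0.83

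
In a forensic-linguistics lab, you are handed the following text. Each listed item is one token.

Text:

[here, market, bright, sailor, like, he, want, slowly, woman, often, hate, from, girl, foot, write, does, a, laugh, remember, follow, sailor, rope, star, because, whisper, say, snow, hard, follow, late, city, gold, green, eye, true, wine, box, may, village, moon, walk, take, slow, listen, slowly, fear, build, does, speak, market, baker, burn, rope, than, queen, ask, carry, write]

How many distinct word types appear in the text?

Distinct types: {a, ask, baker, because, box, bright, build, burn, carry, city, does, eye, fear, follow, foot, from, girl, gold, green, hard, hate, he, here, late, laugh, like, listen, market, may, moon, often, queen, remember, rope, sailor, say, slow, slowly, snow, speak, star, take, than, true, village, walk, want, whisper, wine, woman, write}
V = 51

51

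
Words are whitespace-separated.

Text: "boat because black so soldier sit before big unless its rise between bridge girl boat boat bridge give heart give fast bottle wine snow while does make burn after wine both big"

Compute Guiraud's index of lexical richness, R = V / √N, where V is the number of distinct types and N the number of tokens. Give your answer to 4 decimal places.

4.5962

N = 32, V = 26.
√N = 5.656854
R = 26 / 5.656854 = 4.5962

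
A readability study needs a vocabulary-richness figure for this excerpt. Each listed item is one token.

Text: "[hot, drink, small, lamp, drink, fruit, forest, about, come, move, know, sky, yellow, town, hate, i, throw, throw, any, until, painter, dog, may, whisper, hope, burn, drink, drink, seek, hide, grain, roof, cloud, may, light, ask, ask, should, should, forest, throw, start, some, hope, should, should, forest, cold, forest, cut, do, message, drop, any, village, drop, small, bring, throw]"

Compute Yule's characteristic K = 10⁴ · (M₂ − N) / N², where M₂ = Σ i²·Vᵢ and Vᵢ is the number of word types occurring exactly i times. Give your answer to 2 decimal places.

172.36

Frequencies: drink:4, forest:4, throw:4, should:4, small:2, any:2, may:2, hope:2, ask:2, drop:2, hot:1, lamp:1, fruit:1, about:1, come:1, move:1, know:1, sky:1, yellow:1, town:1, … (21 more, each freq 1)
N = 59. Frequency spectrum: V_1=31, V_2=6, V_4=4
M₂ = 1²·31 + 2²·6 + 4²·4 = 119
K = 10000 × (119 − 59) / 59² = 172.36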